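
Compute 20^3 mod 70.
20

Use repeated squaring. Binary(3) = 11. Walk through the bits of the exponent 3 left-to-right: at each bit after the leading one, square the running value, then multiply by 20 if the bit is 1 (always reducing mod 70):
  bit 1 = 1 (leading): start with 20.
  bit 2 = 1: square 20^2 = 400 ≡ 50; bit is 1, so multiply 50·20 = 1000 ≡ 20 (mod 70).
Final value: 20^3 ≡ 20 (mod 70).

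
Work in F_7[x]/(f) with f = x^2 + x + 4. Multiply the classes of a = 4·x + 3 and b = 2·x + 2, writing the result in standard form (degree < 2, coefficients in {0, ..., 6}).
Multiply as integer polynomials: a · b = 8·x^2 + 14·x + 6. Reducing coefficients mod 7: a · b ≡ x^2 + 6. Now divide by f(x) = x^2 + x + 4 in F_7[x], eliminating the leading term at each step:
  leading term x^2: subtract (1)·f(x) = x^2 + x + 4, leaving 6·x + 2 (coefficients mod 7)
The degree is now < 2, so this is the remainder. Hence a · b ≡ 6·x + 2 in F_7[x]/(f).

Final answer: a · b ≡ 6·x + 2 (mod f(x))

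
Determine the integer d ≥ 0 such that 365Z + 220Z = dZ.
In the PID Z, (a, b) is generated by gcd(a, b). Compute gcd(365, 220) with the extended Euclidean algorithm, tracking rows (r, s, t) with s·365 + t·220 = r:
  row A: (365, 1, 0)   [1·365 + 0·220 = 365]
  row B: (220, 0, 1)   [0·365 + 1·220 = 220]
  365 = 1·220 + 145   → row C = row A − 1·row B = (145, 1, −1)   [check: 1·365 − 1·220 = 145]
  220 = 1·145 + 75   → row D = row B − 1·row C = (75, −1, 2)   [check: −1·365 + 2·220 = 75]
  145 = 1·75 + 70   → row E = row C − 1·row D = (70, 2, −3)   [check: 2·365 − 3·220 = 70]
  75 = 1·70 + 5   → row F = row D − 1·row E = (5, −3, 5)   [check: −3·365 + 5·220 = 5]
  70 = 14·5 + 0   → remainder 0, stop. gcd = 5 (last nonzero row F).
So gcd(365, 220) = 5, with Bézout identity −3·365 + 5·220 = 5. Containment (⊇): the Bézout identity exhibits 5 as an element of (365, 220), giving (5) ⊆ (365, 220). Containment (⊆): since 5 | 365 and 5 | 220 (365 = 5·73, 220 = 5·44), every Z-linear combination of 365 and 220 is divisible by 5, so (365, 220) ⊆ (5). Therefore (365, 220) = (5), d = 5.

Final answer: (365, 220) = (5); d = 5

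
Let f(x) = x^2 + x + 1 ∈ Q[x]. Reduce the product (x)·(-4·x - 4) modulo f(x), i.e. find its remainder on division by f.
First multiply in Q[x] without reducing: a · b = -4·x^2 - 4·x. Now divide by f(x) = x^2 + x + 1, eliminating the leading term at each step:
  leading term -4·x^2: subtract (-4)·f(x) = -4·x^2 - 4·x - 4, leaving 4
The degree is now < 2, so this is the remainder. Hence a · b ≡ 4 in Q[x]/(f).

Final answer: a · b ≡ 4 (mod f(x))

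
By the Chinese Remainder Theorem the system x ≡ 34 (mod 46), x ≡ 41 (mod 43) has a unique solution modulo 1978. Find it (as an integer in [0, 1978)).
The moduli 46, 43 are pairwise coprime, so by the CRT there is a unique solution mod 46·43 = 1978.
Solve by successive substitution. Start with x ≡ 34 (mod 46).
  Combine with x ≡ 41 (mod 43): write x = 34 + 46·t and require 34 + 46·t ≡ 41 (mod 43), i.e. 46·t ≡ 41 − 34 ≡ 7 (mod 43). Since 46^(−1) ≡ 29 (mod 43) (46 ≡ 3 (mod 43)), t ≡ 29·7 ≡ 31 (mod 43). So x ≡ 34 + 46·31 = 1460 (mod 1978).
Unique solution in [0, 1978): x = 1460.

Final answer: x ≡ 1460 (mod 1978); the representative in [0, 1978) is 1460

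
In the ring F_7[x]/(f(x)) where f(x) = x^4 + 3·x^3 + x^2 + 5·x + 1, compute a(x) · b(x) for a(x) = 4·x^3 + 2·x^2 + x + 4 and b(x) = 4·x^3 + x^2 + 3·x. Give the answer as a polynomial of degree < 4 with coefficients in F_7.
a · b ≡ 6·x^3 + 5·x^2 + 2·x + 2 (mod f(x))

Multiply as integer polynomials: a · b = 16·x^6 + 12·x^5 + 18·x^4 + 23·x^3 + 7·x^2 + 12·x. Reducing coefficients mod 7: a · b ≡ 2·x^6 + 5·x^5 + 4·x^4 + 2·x^3 + 5·x. Now divide by f(x) = x^4 + 3·x^3 + x^2 + 5·x + 1 in F_7[x], eliminating the leading term at each step:
  leading term 2·x^6: subtract (2·x^2)·f(x) = 2·x^6 + 6·x^5 + 2·x^4 + 3·x^3 + 2·x^2, leaving 6·x^5 + 2·x^4 + 6·x^3 + 5·x^2 + 5·x (coefficients mod 7)
  leading term 6·x^5: subtract (6·x)·f(x) = 6·x^5 + 4·x^4 + 6·x^3 + 2·x^2 + 6·x, leaving 5·x^4 + 3·x^2 + 6·x (coefficients mod 7)
  leading term 5·x^4: subtract (5)·f(x) = 5·x^4 + x^3 + 5·x^2 + 4·x + 5, leaving 6·x^3 + 5·x^2 + 2·x + 2 (coefficients mod 7)
The degree is now < 4, so this is the remainder. Hence a · b ≡ 6·x^3 + 5·x^2 + 2·x + 2 in F_7[x]/(f).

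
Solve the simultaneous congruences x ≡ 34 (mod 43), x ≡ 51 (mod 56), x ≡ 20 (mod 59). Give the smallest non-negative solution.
x ≡ 31467 (mod 142072); the representative in [0, 142072) is 31467

The moduli 43, 56, 59 are pairwise coprime, so by the CRT there is a unique solution mod 43·56·59 = 142072.
Solve by successive substitution. Start with x ≡ 34 (mod 43).
  Combine with x ≡ 51 (mod 56): write x = 34 + 43·t and require 34 + 43·t ≡ 51 (mod 56), i.e. 43·t ≡ 51 − 34 ≡ 17 (mod 56). Since 43^(−1) ≡ 43 (mod 56), t ≡ 43·17 ≡ 3 (mod 56). So x ≡ 34 + 43·3 = 163 (mod 2408).
  Combine with x ≡ 20 (mod 59): write x = 163 + 2408·t and require 163 + 2408·t ≡ 20 (mod 59), i.e. 2408·t ≡ 20 − 163 ≡ 34 (mod 59). Since 2408^(−1) ≡ 16 (mod 59) (2408 ≡ 48 (mod 59)), t ≡ 16·34 ≡ 13 (mod 59). So x ≡ 163 + 2408·13 = 31467 (mod 142072).
Unique solution in [0, 142072): x = 31467.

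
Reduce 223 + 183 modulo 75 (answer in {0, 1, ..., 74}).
Reduce the summands first: 223 ≡ 73, 183 ≡ 33 (mod 75), so 223 + 183 ≡ 73 + 33 (mod 75). 73 + 33 = 106; 106 = 1·75 + 31, so (223 + 183) mod 75 = 31.

Final answer: 31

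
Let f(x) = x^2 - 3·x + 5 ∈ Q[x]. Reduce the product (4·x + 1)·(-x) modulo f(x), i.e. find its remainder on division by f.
First multiply in Q[x] without reducing: a · b = -4·x^2 - x. Now divide by f(x) = x^2 - 3·x + 5, eliminating the leading term at each step:
  leading term -4·x^2: subtract (-4)·f(x) = -4·x^2 + 12·x - 20, leaving 20 - 13·x
The degree is now < 2, so this is the remainder. Hence a · b ≡ 20 - 13·x in Q[x]/(f).

Final answer: a · b ≡ 20 - 13·x (mod f(x))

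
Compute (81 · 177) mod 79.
38

Reduce the factors first: 81 ≡ 2, 177 ≡ 19 (mod 79), so 81 · 177 ≡ 2 · 19 (mod 79). 2 · 19 = 38. Dividing by 79: 38 = 0·79 + 38. So (81 · 177) mod 79 = 38.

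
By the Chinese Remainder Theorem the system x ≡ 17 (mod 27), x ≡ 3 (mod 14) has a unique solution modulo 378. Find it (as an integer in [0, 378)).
The moduli 27, 14 are pairwise coprime, so by the CRT there is a unique solution mod 27·14 = 378.
Solve by successive substitution. Start with x ≡ 17 (mod 27).
  Combine with x ≡ 3 (mod 14): write x = 17 + 27·t and require 17 + 27·t ≡ 3 (mod 14), i.e. 27·t ≡ 3 − 17 ≡ 0 (mod 14). Since 27^(−1) ≡ 13 (mod 14) (27 ≡ 13 (mod 14)), t ≡ 13·0 ≡ 0 (mod 14). So x ≡ 17 + 27·0 = 17 (mod 378).
Unique solution in [0, 378): x = 17.

Final answer: x ≡ 17 (mod 378); the representative in [0, 378) is 17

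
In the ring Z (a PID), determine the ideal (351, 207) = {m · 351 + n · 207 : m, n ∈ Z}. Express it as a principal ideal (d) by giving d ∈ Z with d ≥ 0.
(351, 207) = (9); d = 9

In the PID Z, (a, b) is generated by gcd(a, b). Compute gcd(351, 207) with the extended Euclidean algorithm, tracking rows (r, s, t) with s·351 + t·207 = r:
  row A: (351, 1, 0)   [1·351 + 0·207 = 351]
  row B: (207, 0, 1)   [0·351 + 1·207 = 207]
  351 = 1·207 + 144   → row C = row A − 1·row B = (144, 1, −1)   [check: 1·351 − 1·207 = 144]
  207 = 1·144 + 63   → row D = row B − 1·row C = (63, −1, 2)   [check: −1·351 + 2·207 = 63]
  144 = 2·63 + 18   → row E = row C − 2·row D = (18, 3, −5)   [check: 3·351 − 5·207 = 18]
  63 = 3·18 + 9   → row F = row D − 3·row E = (9, −10, 17)   [check: −10·351 + 17·207 = 9]
  18 = 2·9 + 0   → remainder 0, stop. gcd = 9 (last nonzero row F).
So gcd(351, 207) = 9, with Bézout identity −10·351 + 17·207 = 9. Containment (⊇): the Bézout identity exhibits 9 as an element of (351, 207), giving (9) ⊆ (351, 207). Containment (⊆): since 9 | 351 and 9 | 207 (351 = 9·39, 207 = 9·23), every Z-linear combination of 351 and 207 is divisible by 9, so (351, 207) ⊆ (9). Therefore (351, 207) = (9), d = 9.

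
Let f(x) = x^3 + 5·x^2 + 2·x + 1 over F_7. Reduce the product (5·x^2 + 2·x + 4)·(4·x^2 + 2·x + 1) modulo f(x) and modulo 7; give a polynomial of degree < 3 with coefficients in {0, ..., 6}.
a · b ≡ 3·x^2 + 2 (mod f(x))

Multiply as integer polynomials: a · b = 20·x^4 + 18·x^3 + 25·x^2 + 10·x + 4. Reducing coefficients mod 7: a · b ≡ 6·x^4 + 4·x^3 + 4·x^2 + 3·x + 4. Now divide by f(x) = x^3 + 5·x^2 + 2·x + 1 in F_7[x], eliminating the leading term at each step:
  leading term 6·x^4: subtract (6·x)·f(x) = 6·x^4 + 2·x^3 + 5·x^2 + 6·x, leaving 2·x^3 + 6·x^2 + 4·x + 4 (coefficients mod 7)
  leading term 2·x^3: subtract (2)·f(x) = 2·x^3 + 3·x^2 + 4·x + 2, leaving 3·x^2 + 2 (coefficients mod 7)
The degree is now < 3, so this is the remainder. Hence a · b ≡ 3·x^2 + 2 in F_7[x]/(f).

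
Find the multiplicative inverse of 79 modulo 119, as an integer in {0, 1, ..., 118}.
79^(−1) ≡ 116 (mod 119)

Apply the extended Euclidean algorithm to (119, 79), tracking rows (r, s, t) with s·119 + t·79 = r. Each division r_prev = q·r_cur + r_new produces the new row as (previous row) − q·(current row):
  row A: (119, 1, 0)   [1·119 + 0·79 = 119]
  row B: (79, 0, 1)   [0·119 + 1·79 = 79]
  119 = 1·79 + 40   → row C = row A − 1·row B = (40, 1, −1)   [check: 1·119 − 1·79 = 40]
  79 = 1·40 + 39   → row D = row B − 1·row C = (39, −1, 2)   [check: −1·119 + 2·79 = 39]
  40 = 1·39 + 1   → row E = row C − 1·row D = (1, 2, −3)   [check: 2·119 − 3·79 = 1]
  39 = 39·1 + 0   → remainder 0, stop. gcd = 1 (last nonzero row E).
The gcd is 1, so 79 is invertible mod 119. The last nonzero row gives 2·119 − 3·79 = 1, so t = −3. So 79^(−1) ≡ −3 ≡ 116 (mod 119). Verify: 79 · 116 = 9164 ≡ 1 (mod 119). ✓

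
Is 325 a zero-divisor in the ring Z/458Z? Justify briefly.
gcd(325, 458) = 1, so 325 is a unit in Z/458Z (it has a multiplicative inverse). A unit cannot be a zero-divisor: if 325·b ≡ 0 then multiplying both sides by 325^(−1) gives b ≡ 0. So 325 is not a zero-divisor.

Final answer: NO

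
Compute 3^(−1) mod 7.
Apply the extended Euclidean algorithm to (7, 3), tracking rows (r, s, t) with s·7 + t·3 = r. Each division r_prev = q·r_cur + r_new produces the new row as (previous row) − q·(current row):
  row A: (7, 1, 0)   [1·7 + 0·3 = 7]
  row B: (3, 0, 1)   [0·7 + 1·3 = 3]
  7 = 2·3 + 1   → row C = row A − 2·row B = (1, 1, −2)   [check: 1·7 − 2·3 = 1]
  3 = 3·1 + 0   → remainder 0, stop. gcd = 1 (last nonzero row C).
The gcd is 1, so 3 is invertible mod 7. The last nonzero row gives 1·7 − 2·3 = 1, so t = −2. So 3^(−1) ≡ −2 ≡ 5 (mod 7). Verify: 3 · 5 = 15 ≡ 1 (mod 7). ✓

Final answer: 3^(−1) ≡ 5 (mod 7)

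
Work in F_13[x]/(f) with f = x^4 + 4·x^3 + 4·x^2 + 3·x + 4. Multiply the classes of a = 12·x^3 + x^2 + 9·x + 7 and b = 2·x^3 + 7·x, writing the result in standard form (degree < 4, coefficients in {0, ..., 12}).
a · b ≡ 6·x^3 + 8·x^2 + 7·x + 6 (mod f(x))

Multiply as integer polynomials: a · b = 24·x^6 + 2·x^5 + 102·x^4 + 21·x^3 + 63·x^2 + 49·x. Reducing coefficients mod 13: a · b ≡ 11·x^6 + 2·x^5 + 11·x^4 + 8·x^3 + 11·x^2 + 10·x. Now divide by f(x) = x^4 + 4·x^3 + 4·x^2 + 3·x + 4 in F_13[x], eliminating the leading term at each step:
  leading term 11·x^6: subtract (11·x^2)·f(x) = 11·x^6 + 5·x^5 + 5·x^4 + 7·x^3 + 5·x^2, leaving 10·x^5 + 6·x^4 + x^3 + 6·x^2 + 10·x (coefficients mod 13)
  leading term 10·x^5: subtract (10·x)·f(x) = 10·x^5 + x^4 + x^3 + 4·x^2 + x, leaving 5·x^4 + 2·x^2 + 9·x (coefficients mod 13)
  leading term 5·x^4: subtract (5)·f(x) = 5·x^4 + 7·x^3 + 7·x^2 + 2·x + 7, leaving 6·x^3 + 8·x^2 + 7·x + 6 (coefficients mod 13)
The degree is now < 4, so this is the remainder. Hence a · b ≡ 6·x^3 + 8·x^2 + 7·x + 6 in F_13[x]/(f).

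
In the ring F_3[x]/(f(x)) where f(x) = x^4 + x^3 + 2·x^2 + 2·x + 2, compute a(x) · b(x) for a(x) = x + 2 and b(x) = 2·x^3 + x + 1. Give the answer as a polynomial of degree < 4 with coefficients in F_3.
a · b ≡ 2·x^3 + 2·x + 1 (mod f(x))

Multiply as integer polynomials: a · b = 2·x^4 + 4·x^3 + x^2 + 3·x + 2. Reducing coefficients mod 3: a · b ≡ 2·x^4 + x^3 + x^2 + 2. Now divide by f(x) = x^4 + x^3 + 2·x^2 + 2·x + 2 in F_3[x], eliminating the leading term at each step:
  leading term 2·x^4: subtract (2)·f(x) = 2·x^4 + 2·x^3 + x^2 + x + 1, leaving 2·x^3 + 2·x + 1 (coefficients mod 3)
The degree is now < 4, so this is the remainder. Hence a · b ≡ 2·x^3 + 2·x + 1 in F_3[x]/(f).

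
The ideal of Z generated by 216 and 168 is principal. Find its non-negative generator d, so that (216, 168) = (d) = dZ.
(216, 168) = (24); d = 24

In the PID Z, (a, b) is generated by gcd(a, b). Compute gcd(216, 168) with the extended Euclidean algorithm, tracking rows (r, s, t) with s·216 + t·168 = r:
  row A: (216, 1, 0)   [1·216 + 0·168 = 216]
  row B: (168, 0, 1)   [0·216 + 1·168 = 168]
  216 = 1·168 + 48   → row C = row A − 1·row B = (48, 1, −1)   [check: 1·216 − 1·168 = 48]
  168 = 3·48 + 24   → row D = row B − 3·row C = (24, −3, 4)   [check: −3·216 + 4·168 = 24]
  48 = 2·24 + 0   → remainder 0, stop. gcd = 24 (last nonzero row D).
So gcd(216, 168) = 24, with Bézout identity −3·216 + 4·168 = 24. Containment (⊇): the Bézout identity exhibits 24 as an element of (216, 168), giving (24) ⊆ (216, 168). Containment (⊆): since 24 | 216 and 24 | 168 (216 = 24·9, 168 = 24·7), every Z-linear combination of 216 and 168 is divisible by 24, so (216, 168) ⊆ (24). Therefore (216, 168) = (24), d = 24.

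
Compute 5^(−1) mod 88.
Apply the extended Euclidean algorithm to (88, 5), tracking rows (r, s, t) with s·88 + t·5 = r. Each division r_prev = q·r_cur + r_new produces the new row as (previous row) − q·(current row):
  row A: (88, 1, 0)   [1·88 + 0·5 = 88]
  row B: (5, 0, 1)   [0·88 + 1·5 = 5]
  88 = 17·5 + 3   → row C = row A − 17·row B = (3, 1, −17)   [check: 1·88 − 17·5 = 3]
  5 = 1·3 + 2   → row D = row B − 1·row C = (2, −1, 18)   [check: −1·88 + 18·5 = 2]
  3 = 1·2 + 1   → row E = row C − 1·row D = (1, 2, −35)   [check: 2·88 − 35·5 = 1]
  2 = 2·1 + 0   → remainder 0, stop. gcd = 1 (last nonzero row E).
The gcd is 1, so 5 is invertible mod 88. The last nonzero row gives 2·88 − 35·5 = 1, so t = −35. So 5^(−1) ≡ −35 ≡ 53 (mod 88). Verify: 5 · 53 = 265 ≡ 1 (mod 88). ✓

Final answer: 5^(−1) ≡ 53 (mod 88)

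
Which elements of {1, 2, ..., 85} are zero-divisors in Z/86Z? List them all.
An element a ∈ Z/86Z (with a ≠ 0) is a zero-divisor iff gcd(a, 86) > 1 (because a is a unit precisely when gcd(a, n) = 1, and in Z/nZ every nonzero, non-unit element is a zero-divisor). Scan a = 1, ..., 85 and keep those with gcd(a, 86) > 1:
  gcd(2, 86) = 2, gcd(4, 86) = 2, gcd(6, 86) = 2, gcd(8, 86) = 2, gcd(10, 86) = 2, gcd(12, 86) = 2, gcd(14, 86) = 2, gcd(16, 86) = 2, gcd(18, 86) = 2, gcd(20, 86) = 2, gcd(22, 86) = 2, gcd(24, 86) = 2, gcd(26, 86) = 2, gcd(28, 86) = 2, gcd(30, 86) = 2, gcd(32, 86) = 2, gcd(34, 86) = 2, gcd(36, 86) = 2, gcd(38, 86) = 2, gcd(40, 86) = 2, gcd(42, 86) = 2, gcd(43, 86) = 43, gcd(44, 86) = 2, gcd(46, 86) = 2, gcd(48, 86) = 2, gcd(50, 86) = 2, gcd(52, 86) = 2, gcd(54, 86) = 2, gcd(56, 86) = 2, gcd(58, 86) = 2, gcd(60, 86) = 2, gcd(62, 86) = 2, gcd(64, 86) = 2, gcd(66, 86) = 2, gcd(68, 86) = 2, gcd(70, 86) = 2, gcd(72, 86) = 2, gcd(74, 86) = 2, gcd(76, 86) = 2, gcd(78, 86) = 2, gcd(80, 86) = 2, gcd(82, 86) = 2, gcd(84, 86) = 2.
All other a ∈ {1, ..., 85} have gcd(a, 86) = 1 and are units. So the nonzero zero-divisors are exactly the 43 values of a appearing in this scan.

Final answer: nonzero zero-divisors of Z/86Z = {2, 4, 6, 8, 10, 12, 14, 16, 18, 20, 22, 24, 26, 28, 30, 32, 34, 36, 38, 40, 42, 43, 44, 46, 48, 50, 52, 54, 56, 58, 60, 62, 64, 66, 68, 70, 72, 74, 76, 78, 80, 82, 84}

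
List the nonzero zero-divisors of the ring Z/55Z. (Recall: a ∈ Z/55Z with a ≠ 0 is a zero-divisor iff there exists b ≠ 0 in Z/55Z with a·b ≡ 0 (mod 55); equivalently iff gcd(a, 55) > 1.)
nonzero zero-divisors of Z/55Z = {5, 10, 11, 15, 20, 22, 25, 30, 33, 35, 40, 44, 45, 50}

An element a ∈ Z/55Z (with a ≠ 0) is a zero-divisor iff gcd(a, 55) > 1 (because a is a unit precisely when gcd(a, n) = 1, and in Z/nZ every nonzero, non-unit element is a zero-divisor). Scan a = 1, ..., 54 and keep those with gcd(a, 55) > 1:
  gcd(5, 55) = 5, gcd(10, 55) = 5, gcd(11, 55) = 11, gcd(15, 55) = 5, gcd(20, 55) = 5, gcd(22, 55) = 11, gcd(25, 55) = 5, gcd(30, 55) = 5, gcd(33, 55) = 11, gcd(35, 55) = 5, gcd(40, 55) = 5, gcd(44, 55) = 11, gcd(45, 55) = 5, gcd(50, 55) = 5.
All other a ∈ {1, ..., 54} have gcd(a, 55) = 1 and are units. So the nonzero zero-divisors are exactly the 14 values of a appearing in this scan.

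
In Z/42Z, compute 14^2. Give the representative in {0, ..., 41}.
Use repeated squaring. Binary(2) = 10. Walk through the bits of the exponent 2 left-to-right: at each bit after the leading one, square the running value, then multiply by 14 if the bit is 1 (always reducing mod 42):
  bit 1 = 1 (leading): start with 14.
  bit 2 = 0: square 14^2 = 196 ≡ 28 (mod 42).
Final value: 14^2 ≡ 28 (mod 42).

Final answer: 28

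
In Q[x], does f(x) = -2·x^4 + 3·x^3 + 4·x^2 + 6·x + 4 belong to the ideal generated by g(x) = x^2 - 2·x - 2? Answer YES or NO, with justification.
YES

In Q[x] the ideal (g) consists of all multiples of g, so f ∈ (g) iff g | f, i.e. iff the remainder of f on division by g is 0. Divide f by g (g is monic, so eliminate the leading term of the running remainder at each step):
  leading term -2·x^4: subtract (-2·x^2)·g(x) = -2·x^4 + 4·x^3 + 4·x^2, leaving -x^3 + 6·x + 4
  leading term -x^3: subtract (-x)·g(x) = -x^3 + 2·x^2 + 2·x, leaving -2·x^2 + 4·x + 4
  leading term -2·x^2: subtract (-2)·g(x) = -2·x^2 + 4·x + 4, leaving 0
The remainder is 0, so f(x) = g(x) · h(x) with h(x) = -2·x^2 - x - 2. Hence g | f, i.e. f ∈ (g).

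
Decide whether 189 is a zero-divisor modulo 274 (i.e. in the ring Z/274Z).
NO

gcd(189, 274) = 1, so 189 is a unit in Z/274Z (it has a multiplicative inverse). A unit cannot be a zero-divisor: if 189·b ≡ 0 then multiplying both sides by 189^(−1) gives b ≡ 0. So 189 is not a zero-divisor.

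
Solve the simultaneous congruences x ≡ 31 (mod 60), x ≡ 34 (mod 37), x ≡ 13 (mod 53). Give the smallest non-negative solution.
x ≡ 60751 (mod 117660); the representative in [0, 117660) is 60751

The moduli 60, 37, 53 are pairwise coprime, so by the CRT there is a unique solution mod 60·37·53 = 117660.
Solve by successive substitution. Start with x ≡ 31 (mod 60).
  Combine with x ≡ 34 (mod 37): write x = 31 + 60·t and require 31 + 60·t ≡ 34 (mod 37), i.e. 60·t ≡ 34 − 31 ≡ 3 (mod 37). Since 60^(−1) ≡ 29 (mod 37) (60 ≡ 23 (mod 37)), t ≡ 29·3 ≡ 13 (mod 37). So x ≡ 31 + 60·13 = 811 (mod 2220).
  Combine with x ≡ 13 (mod 53): write x = 811 + 2220·t and require 811 + 2220·t ≡ 13 (mod 53), i.e. 2220·t ≡ 13 − 811 ≡ 50 (mod 53). Since 2220^(−1) ≡ 44 (mod 53) (2220 ≡ 47 (mod 53)), t ≡ 44·50 ≡ 27 (mod 53). So x ≡ 811 + 2220·27 = 60751 (mod 117660).
Unique solution in [0, 117660): x = 60751.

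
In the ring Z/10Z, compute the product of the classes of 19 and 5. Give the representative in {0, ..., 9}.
5

Reduce the factors first: 19 ≡ 9 (mod 10), so 19 · 5 ≡ 9 · 5 (mod 10). 9 · 5 = 45. Dividing by 10: 45 = 4·10 + 5. So (19 · 5) mod 10 = 5.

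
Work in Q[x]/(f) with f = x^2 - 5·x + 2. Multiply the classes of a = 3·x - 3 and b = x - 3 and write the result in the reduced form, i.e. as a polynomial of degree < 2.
First multiply in Q[x] without reducing: a · b = 3·x^2 - 12·x + 9. Now divide by f(x) = x^2 - 5·x + 2, eliminating the leading term at each step:
  leading term 3·x^2: subtract (3)·f(x) = 3·x^2 - 15·x + 6, leaving 3·x + 3
The degree is now < 2, so this is the remainder. Hence a · b ≡ 3·x + 3 in Q[x]/(f).

Final answer: a · b ≡ 3·x + 3 (mod f(x))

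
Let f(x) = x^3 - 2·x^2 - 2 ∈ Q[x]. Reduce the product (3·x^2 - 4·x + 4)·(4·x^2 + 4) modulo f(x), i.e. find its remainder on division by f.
a · b ≡ 44·x^2 + 8·x + 32 (mod f(x))

First multiply in Q[x] without reducing: a · b = 12·x^4 - 16·x^3 + 28·x^2 - 16·x + 16. Now divide by f(x) = x^3 - 2·x^2 - 2, eliminating the leading term at each step:
  leading term 12·x^4: subtract (12·x)·f(x) = 12·x^4 - 24·x^3 - 24·x, leaving 8·x^3 + 28·x^2 + 8·x + 16
  leading term 8·x^3: subtract (8)·f(x) = 8·x^3 - 16·x^2 - 16, leaving 44·x^2 + 8·x + 32
The degree is now < 3, so this is the remainder. Hence a · b ≡ 44·x^2 + 8·x + 32 in Q[x]/(f).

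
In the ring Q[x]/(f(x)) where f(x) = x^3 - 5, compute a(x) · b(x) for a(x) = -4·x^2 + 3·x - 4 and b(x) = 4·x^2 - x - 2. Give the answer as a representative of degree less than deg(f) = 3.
a · b ≡ -11·x^2 - 82·x + 88 (mod f(x))

First multiply in Q[x] without reducing: a · b = -16·x^4 + 16·x^3 - 11·x^2 - 2·x + 8. Now divide by f(x) = x^3 - 5, eliminating the leading term at each step:
  leading term -16·x^4: subtract (-16·x)·f(x) = -16·x^4 + 80·x, leaving 16·x^3 - 11·x^2 - 82·x + 8
  leading term 16·x^3: subtract (16)·f(x) = 16·x^3 - 80, leaving -11·x^2 - 82·x + 88
The degree is now < 3, so this is the remainder. Hence a · b ≡ -11·x^2 - 82·x + 88 in Q[x]/(f).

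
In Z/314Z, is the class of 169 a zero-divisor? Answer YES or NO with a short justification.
NO

gcd(169, 314) = 1, so 169 is a unit in Z/314Z (it has a multiplicative inverse). A unit cannot be a zero-divisor: if 169·b ≡ 0 then multiplying both sides by 169^(−1) gives b ≡ 0. So 169 is not a zero-divisor.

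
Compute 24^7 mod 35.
24

Use repeated squaring. Binary(7) = 111. Walk through the bits of the exponent 7 left-to-right: at each bit after the leading one, square the running value, then multiply by 24 if the bit is 1 (always reducing mod 35):
  bit 1 = 1 (leading): start with 24.
  bit 2 = 1: square 24^2 = 576 ≡ 16; bit is 1, so multiply 16·24 = 384 ≡ 34 (mod 35).
  bit 3 = 1: square 34^2 = 1156 ≡ 1; bit is 1, so multiply 1·24 = 24 (mod 35).
Final value: 24^7 ≡ 24 (mod 35).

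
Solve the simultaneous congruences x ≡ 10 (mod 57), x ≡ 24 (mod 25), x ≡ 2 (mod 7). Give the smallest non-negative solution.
x ≡ 1549 (mod 9975); the representative in [0, 9975) is 1549

The moduli 57, 25, 7 are pairwise coprime, so by the CRT there is a unique solution mod 57·25·7 = 9975.
Solve by successive substitution. Start with x ≡ 10 (mod 57).
  Combine with x ≡ 24 (mod 25): write x = 10 + 57·t and require 10 + 57·t ≡ 24 (mod 25), i.e. 57·t ≡ 24 − 10 ≡ 14 (mod 25). Since 57^(−1) ≡ 18 (mod 25) (57 ≡ 7 (mod 25)), t ≡ 18·14 ≡ 2 (mod 25). So x ≡ 10 + 57·2 = 124 (mod 1425).
  Combine with x ≡ 2 (mod 7): write x = 124 + 1425·t and require 124 + 1425·t ≡ 2 (mod 7), i.e. 1425·t ≡ 2 − 124 ≡ 4 (mod 7). Since 1425^(−1) ≡ 2 (mod 7) (1425 ≡ 4 (mod 7)), t ≡ 2·4 ≡ 1 (mod 7). So x ≡ 124 + 1425·1 = 1549 (mod 9975).
Unique solution in [0, 9975): x = 1549.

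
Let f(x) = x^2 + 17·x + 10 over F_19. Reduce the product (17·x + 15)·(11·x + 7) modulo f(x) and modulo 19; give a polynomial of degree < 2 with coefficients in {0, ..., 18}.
a · b ≡ 12·x + 2 (mod f(x))

Multiply as integer polynomials: a · b = 187·x^2 + 284·x + 105. Reducing coefficients mod 19: a · b ≡ 16·x^2 + 18·x + 10. Now divide by f(x) = x^2 + 17·x + 10 in F_19[x], eliminating the leading term at each step:
  leading term 16·x^2: subtract (16)·f(x) = 16·x^2 + 6·x + 8, leaving 12·x + 2 (coefficients mod 19)
The degree is now < 2, so this is the remainder. Hence a · b ≡ 12·x + 2 in F_19[x]/(f).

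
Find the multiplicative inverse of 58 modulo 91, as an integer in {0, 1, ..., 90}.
58^(−1) ≡ 11 (mod 91)

Apply the extended Euclidean algorithm to (91, 58), tracking rows (r, s, t) with s·91 + t·58 = r. Each division r_prev = q·r_cur + r_new produces the new row as (previous row) − q·(current row):
  row A: (91, 1, 0)   [1·91 + 0·58 = 91]
  row B: (58, 0, 1)   [0·91 + 1·58 = 58]
  91 = 1·58 + 33   → row C = row A − 1·row B = (33, 1, −1)   [check: 1·91 − 1·58 = 33]
  58 = 1·33 + 25   → row D = row B − 1·row C = (25, −1, 2)   [check: −1·91 + 2·58 = 25]
  33 = 1·25 + 8   → row E = row C − 1·row D = (8, 2, −3)   [check: 2·91 − 3·58 = 8]
  25 = 3·8 + 1   → row F = row D − 3·row E = (1, −7, 11)   [check: −7·91 + 11·58 = 1]
  8 = 8·1 + 0   → remainder 0, stop. gcd = 1 (last nonzero row F).
The gcd is 1, so 58 is invertible mod 91. The last nonzero row gives −7·91 + 11·58 = 1, so t = 11. So 58^(−1) ≡ 11 (mod 91). Verify: 58 · 11 = 638 ≡ 1 (mod 91). ✓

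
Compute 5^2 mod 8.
1

Use repeated squaring. Binary(2) = 10. Walk through the bits of the exponent 2 left-to-right: at each bit after the leading one, square the running value, then multiply by 5 if the bit is 1 (always reducing mod 8):
  bit 1 = 1 (leading): start with 5.
  bit 2 = 0: square 5^2 = 25 ≡ 1 (mod 8).
Final value: 5^2 ≡ 1 (mod 8).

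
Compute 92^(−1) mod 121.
Apply the extended Euclidean algorithm to (121, 92), tracking rows (r, s, t) with s·121 + t·92 = r. Each division r_prev = q·r_cur + r_new produces the new row as (previous row) − q·(current row):
  row A: (121, 1, 0)   [1·121 + 0·92 = 121]
  row B: (92, 0, 1)   [0·121 + 1·92 = 92]
  121 = 1·92 + 29   → row C = row A − 1·row B = (29, 1, −1)   [check: 1·121 − 1·92 = 29]
  92 = 3·29 + 5   → row D = row B − 3·row C = (5, −3, 4)   [check: −3·121 + 4·92 = 5]
  29 = 5·5 + 4   → row E = row C − 5·row D = (4, 16, −21)   [check: 16·121 − 21·92 = 4]
  5 = 1·4 + 1   → row F = row D − 1·row E = (1, −19, 25)   [check: −19·121 + 25·92 = 1]
  4 = 4·1 + 0   → remainder 0, stop. gcd = 1 (last nonzero row F).
The gcd is 1, so 92 is invertible mod 121. The last nonzero row gives −19·121 + 25·92 = 1, so t = 25. So 92^(−1) ≡ 25 (mod 121). Verify: 92 · 25 = 2300 ≡ 1 (mod 121). ✓

Final answer: 92^(−1) ≡ 25 (mod 121)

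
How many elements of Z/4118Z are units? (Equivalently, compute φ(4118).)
Z/4118Z has φ(4118) = 1960 units

An element a ∈ Z/4118Z is a unit iff gcd(a, 4118) = 1, so the number of units is φ(4118). φ is multiplicative, with φ(p^e) = p^e − p^(e−1). Factorise 4118 = 2 · 29 · 71. Then
  φ(4118) = (2 − 1) · (29 − 1) · (71 − 1) = 1 · 28 · 70 = 1960.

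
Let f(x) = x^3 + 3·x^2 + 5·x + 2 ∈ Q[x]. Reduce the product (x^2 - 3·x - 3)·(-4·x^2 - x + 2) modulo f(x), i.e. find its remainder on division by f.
First multiply in Q[x] without reducing: a · b = -4·x^4 + 11·x^3 + 17·x^2 - 3·x - 6. Now divide by f(x) = x^3 + 3·x^2 + 5·x + 2, eliminating the leading term at each step:
  leading term -4·x^4: subtract (-4·x)·f(x) = -4·x^4 - 12·x^3 - 20·x^2 - 8·x, leaving 23·x^3 + 37·x^2 + 5·x - 6
  leading term 23·x^3: subtract (23)·f(x) = 23·x^3 + 69·x^2 + 115·x + 46, leaving -32·x^2 - 110·x - 52
The degree is now < 3, so this is the remainder. Hence a · b ≡ -32·x^2 - 110·x - 52 in Q[x]/(f).

Final answer: a · b ≡ -32·x^2 - 110·x - 52 (mod f(x))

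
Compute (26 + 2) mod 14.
Reduce the summands first: 26 ≡ 12 (mod 14), so 26 + 2 ≡ 12 + 2 (mod 14). 12 + 2 = 14; 14 = 1·14 + 0, so (26 + 2) mod 14 = 0.

Final answer: 0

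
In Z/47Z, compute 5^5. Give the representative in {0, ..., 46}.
Use repeated squaring. Binary(5) = 101. Walk through the bits of the exponent 5 left-to-right: at each bit after the leading one, square the running value, then multiply by 5 if the bit is 1 (always reducing mod 47):
  bit 1 = 1 (leading): start with 5.
  bit 2 = 0: square 5^2 = 25 (mod 47).
  bit 3 = 1: square 25^2 = 625 ≡ 14; bit is 1, so multiply 14·5 = 70 ≡ 23 (mod 47).
Final value: 5^5 ≡ 23 (mod 47).

Final answer: 23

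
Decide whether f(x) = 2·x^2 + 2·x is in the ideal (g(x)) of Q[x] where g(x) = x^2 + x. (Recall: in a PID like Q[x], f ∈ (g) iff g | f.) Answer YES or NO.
YES

In Q[x] the ideal (g) consists of all multiples of g, so f ∈ (g) iff g | f, i.e. iff the remainder of f on division by g is 0. Divide f by g (g is monic, so eliminate the leading term of the running remainder at each step):
  leading term 2·x^2: subtract (2)·g(x) = 2·x^2 + 2·x, leaving 0
The remainder is 0, so f(x) = g(x) · h(x) with h(x) = 2. Hence g | f, i.e. f ∈ (g).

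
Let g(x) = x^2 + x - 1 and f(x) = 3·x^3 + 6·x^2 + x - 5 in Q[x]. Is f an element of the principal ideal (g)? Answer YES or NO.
NO

In Q[x] the ideal (g) consists of all multiples of g, so f ∈ (g) iff g | f, i.e. iff the remainder of f on division by g is 0. Divide f by g (g is monic, so eliminate the leading term of the running remainder at each step):
  leading term 3·x^3: subtract (3·x)·g(x) = 3·x^3 + 3·x^2 - 3·x, leaving 3·x^2 + 4·x - 5
  leading term 3·x^2: subtract (3)·g(x) = 3·x^2 + 3·x - 3, leaving x - 2
The remainder r(x) = x - 2 ≠ 0 (and deg r < deg g), so g ∤ f, i.e. f ∉ (g).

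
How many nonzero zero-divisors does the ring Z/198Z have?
Z/198Z has 137 nonzero zero-divisors

In Z/198Z each nonzero element is either a unit (gcd with 198 is 1) or a zero-divisor (gcd > 1). The number of units is φ(198): factorise 198 = 2 · 3^2 · 11, so φ(198) = (2 − 1) · (3^2 − 3^1) · (11 − 1) = 1 · 6 · 10 = 60. The nonzero elements number 198 − 1 = 197. Hence the nonzero zero-divisors number 197 − 60 = 137.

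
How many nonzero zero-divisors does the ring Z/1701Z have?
Z/1701Z has 728 nonzero zero-divisors

In Z/1701Z each nonzero element is either a unit (gcd with 1701 is 1) or a zero-divisor (gcd > 1). The number of units is φ(1701): factorise 1701 = 3^5 · 7, so φ(1701) = (3^5 − 3^4) · (7 − 1) = 162 · 6 = 972. The nonzero elements number 1701 − 1 = 1700. Hence the nonzero zero-divisors number 1700 − 972 = 728.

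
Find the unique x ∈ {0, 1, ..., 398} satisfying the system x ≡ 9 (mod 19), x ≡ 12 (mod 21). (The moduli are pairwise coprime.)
x ≡ 180 (mod 399); the representative in [0, 399) is 180

The moduli 19, 21 are pairwise coprime, so by the CRT there is a unique solution mod 19·21 = 399.
Solve by successive substitution. Start with x ≡ 9 (mod 19).
  Combine with x ≡ 12 (mod 21): write x = 9 + 19·t and require 9 + 19·t ≡ 12 (mod 21), i.e. 19·t ≡ 12 − 9 ≡ 3 (mod 21). Since 19^(−1) ≡ 10 (mod 21), t ≡ 10·3 ≡ 9 (mod 21). So x ≡ 9 + 19·9 = 180 (mod 399).
Unique solution in [0, 399): x = 180.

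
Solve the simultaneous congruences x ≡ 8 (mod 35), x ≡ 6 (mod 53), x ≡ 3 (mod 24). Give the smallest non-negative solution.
x ≡ 13203 (mod 44520); the representative in [0, 44520) is 13203

The moduli 35, 53, 24 are pairwise coprime, so by the CRT there is a unique solution mod 35·53·24 = 44520.
Solve by successive substitution. Start with x ≡ 8 (mod 35).
  Combine with x ≡ 6 (mod 53): write x = 8 + 35·t and require 8 + 35·t ≡ 6 (mod 53), i.e. 35·t ≡ 6 − 8 ≡ 51 (mod 53). Since 35^(−1) ≡ 50 (mod 53), t ≡ 50·51 ≡ 6 (mod 53). So x ≡ 8 + 35·6 = 218 (mod 1855).
  Combine with x ≡ 3 (mod 24): write x = 218 + 1855·t and require 218 + 1855·t ≡ 3 (mod 24), i.e. 1855·t ≡ 3 − 218 ≡ 1 (mod 24). Since 1855^(−1) ≡ 7 (mod 24) (1855 ≡ 7 (mod 24)), t ≡ 7·1 ≡ 7 (mod 24). So x ≡ 218 + 1855·7 = 13203 (mod 44520).
Unique solution in [0, 44520): x = 13203.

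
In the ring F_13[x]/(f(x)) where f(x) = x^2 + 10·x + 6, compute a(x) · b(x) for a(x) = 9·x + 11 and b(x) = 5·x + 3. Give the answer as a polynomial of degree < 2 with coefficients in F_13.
a · b ≡ 9·x + 10 (mod f(x))

Multiply as integer polynomials: a · b = 45·x^2 + 82·x + 33. Reducing coefficients mod 13: a · b ≡ 6·x^2 + 4·x + 7. Now divide by f(x) = x^2 + 10·x + 6 in F_13[x], eliminating the leading term at each step:
  leading term 6·x^2: subtract (6)·f(x) = 6·x^2 + 8·x + 10, leaving 9·x + 10 (coefficients mod 13)
The degree is now < 2, so this is the remainder. Hence a · b ≡ 9·x + 10 in F_13[x]/(f).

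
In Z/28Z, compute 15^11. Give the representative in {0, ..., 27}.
15

Use repeated squaring. Binary(11) = 1011. Walk through the bits of the exponent 11 left-to-right: at each bit after the leading one, square the running value, then multiply by 15 if the bit is 1 (always reducing mod 28):
  bit 1 = 1 (leading): start with 15.
  bit 2 = 0: square 15^2 = 225 ≡ 1 (mod 28).
  bit 3 = 1: square 1^2 = 1; bit is 1, so multiply 1·15 = 15 (mod 28).
  bit 4 = 1: square 15^2 = 225 ≡ 1; bit is 1, so multiply 1·15 = 15 (mod 28).
Final value: 15^11 ≡ 15 (mod 28).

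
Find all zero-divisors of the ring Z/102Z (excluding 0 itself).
nonzero zero-divisors of Z/102Z = {2, 3, 4, 6, 8, 9, 10, 12, 14, 15, 16, 17, 18, 20, 21, 22, 24, 26, 27, 28, 30, 32, 33, 34, 36, 38, 39, 40, 42, 44, 45, 46, 48, 50, 51, 52, 54, 56, 57, 58, 60, 62, 63, 64, 66, 68, 69, 70, 72, 74, 75, 76, 78, 80, 81, 82, 84, 85, 86, 87, 88, 90, 92, 93, 94, 96, 98, 99, 100}

An element a ∈ Z/102Z (with a ≠ 0) is a zero-divisor iff gcd(a, 102) > 1 (because a is a unit precisely when gcd(a, n) = 1, and in Z/nZ every nonzero, non-unit element is a zero-divisor). Scan a = 1, ..., 101 and keep those with gcd(a, 102) > 1:
  gcd(2, 102) = 2, gcd(3, 102) = 3, gcd(4, 102) = 2, gcd(6, 102) = 6, gcd(8, 102) = 2, gcd(9, 102) = 3, gcd(10, 102) = 2, gcd(12, 102) = 6, gcd(14, 102) = 2, gcd(15, 102) = 3, gcd(16, 102) = 2, gcd(17, 102) = 17, gcd(18, 102) = 6, gcd(20, 102) = 2, gcd(21, 102) = 3, gcd(22, 102) = 2, gcd(24, 102) = 6, gcd(26, 102) = 2, gcd(27, 102) = 3, gcd(28, 102) = 2, gcd(30, 102) = 6, gcd(32, 102) = 2, gcd(33, 102) = 3, gcd(34, 102) = 34, gcd(36, 102) = 6, gcd(38, 102) = 2, gcd(39, 102) = 3, gcd(40, 102) = 2, gcd(42, 102) = 6, gcd(44, 102) = 2, gcd(45, 102) = 3, gcd(46, 102) = 2, gcd(48, 102) = 6, gcd(50, 102) = 2, gcd(51, 102) = 51, gcd(52, 102) = 2, gcd(54, 102) = 6, gcd(56, 102) = 2, gcd(57, 102) = 3, gcd(58, 102) = 2, gcd(60, 102) = 6, gcd(62, 102) = 2, gcd(63, 102) = 3, gcd(64, 102) = 2, gcd(66, 102) = 6, gcd(68, 102) = 34, gcd(69, 102) = 3, gcd(70, 102) = 2, gcd(72, 102) = 6, gcd(74, 102) = 2, gcd(75, 102) = 3, gcd(76, 102) = 2, gcd(78, 102) = 6, gcd(80, 102) = 2, gcd(81, 102) = 3, gcd(82, 102) = 2, gcd(84, 102) = 6, gcd(85, 102) = 17, gcd(86, 102) = 2, gcd(87, 102) = 3, gcd(88, 102) = 2, gcd(90, 102) = 6, gcd(92, 102) = 2, gcd(93, 102) = 3, gcd(94, 102) = 2, gcd(96, 102) = 6, gcd(98, 102) = 2, gcd(99, 102) = 3, gcd(100, 102) = 2.
All other a ∈ {1, ..., 101} have gcd(a, 102) = 1 and are units. So the nonzero zero-divisors are exactly the 69 values of a appearing in this scan.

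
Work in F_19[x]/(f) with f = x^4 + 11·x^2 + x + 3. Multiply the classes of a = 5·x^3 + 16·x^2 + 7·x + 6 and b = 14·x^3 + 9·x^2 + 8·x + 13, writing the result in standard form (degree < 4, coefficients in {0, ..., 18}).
a · b ≡ 9·x^3 + x^2 + 10·x + 3 (mod f(x))

Multiply as integer polynomials: a · b = 70·x^6 + 269·x^5 + 282·x^4 + 340·x^3 + 318·x^2 + 139·x + 78. Reducing coefficients mod 19: a · b ≡ 13·x^6 + 3·x^5 + 16·x^4 + 17·x^3 + 14·x^2 + 6·x + 2. Now divide by f(x) = x^4 + 11·x^2 + x + 3 in F_19[x], eliminating the leading term at each step:
  leading term 13·x^6: subtract (13·x^2)·f(x) = 13·x^6 + 10·x^4 + 13·x^3 + x^2, leaving 3·x^5 + 6·x^4 + 4·x^3 + 13·x^2 + 6·x + 2 (coefficients mod 19)
  leading term 3·x^5: subtract (3·x)·f(x) = 3·x^5 + 14·x^3 + 3·x^2 + 9·x, leaving 6·x^4 + 9·x^3 + 10·x^2 + 16·x + 2 (coefficients mod 19)
  leading term 6·x^4: subtract (6)·f(x) = 6·x^4 + 9·x^2 + 6·x + 18, leaving 9·x^3 + x^2 + 10·x + 3 (coefficients mod 19)
The degree is now < 4, so this is the remainder. Hence a · b ≡ 9·x^3 + x^2 + 10·x + 3 in F_19[x]/(f).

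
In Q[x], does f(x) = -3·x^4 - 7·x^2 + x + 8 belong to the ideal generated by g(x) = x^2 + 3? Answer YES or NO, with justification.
In Q[x] the ideal (g) consists of all multiples of g, so f ∈ (g) iff g | f, i.e. iff the remainder of f on division by g is 0. Divide f by g (g is monic, so eliminate the leading term of the running remainder at each step):
  leading term -3·x^4: subtract (-3·x^2)·g(x) = -3·x^4 - 9·x^2, leaving 2·x^2 + x + 8
  leading term 2·x^2: subtract (2)·g(x) = 2·x^2 + 6, leaving x + 2
The remainder r(x) = x + 2 ≠ 0 (and deg r < deg g), so g ∤ f, i.e. f ∉ (g).

Final answer: NO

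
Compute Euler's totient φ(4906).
φ is multiplicative, with φ(p^e) = p^e − p^(e−1). Factorise 4906 = 2 · 11 · 223. Then
  φ(4906) = (2 − 1) · (11 − 1) · (223 − 1) = 1 · 10 · 222 = 2220.

Final answer: φ(4906) = 2220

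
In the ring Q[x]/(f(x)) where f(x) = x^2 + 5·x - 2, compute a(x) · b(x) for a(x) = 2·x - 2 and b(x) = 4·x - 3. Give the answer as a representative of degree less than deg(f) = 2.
a · b ≡ 22 - 54·x (mod f(x))

First multiply in Q[x] without reducing: a · b = 8·x^2 - 14·x + 6. Now divide by f(x) = x^2 + 5·x - 2, eliminating the leading term at each step:
  leading term 8·x^2: subtract (8)·f(x) = 8·x^2 + 40·x - 16, leaving 22 - 54·x
The degree is now < 2, so this is the remainder. Hence a · b ≡ 22 - 54·x in Q[x]/(f).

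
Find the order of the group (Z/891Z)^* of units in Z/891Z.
(Z/891Z)^* consists of the classes a with gcd(a, 891) = 1, so its order is φ(891). φ is multiplicative, with φ(p^e) = p^e − p^(e−1). Factorise 891 = 3^4 · 11. Then
  φ(891) = (3^4 − 3^3) · (11 − 1) = 54 · 10 = 540.
Thus |(Z/891Z)^*| = 540.

Final answer: |(Z/891Z)^*| = 540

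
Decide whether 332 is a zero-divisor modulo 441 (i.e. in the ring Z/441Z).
NO

gcd(332, 441) = 1, so 332 is a unit in Z/441Z (it has a multiplicative inverse). A unit cannot be a zero-divisor: if 332·b ≡ 0 then multiplying both sides by 332^(−1) gives b ≡ 0. So 332 is not a zero-divisor.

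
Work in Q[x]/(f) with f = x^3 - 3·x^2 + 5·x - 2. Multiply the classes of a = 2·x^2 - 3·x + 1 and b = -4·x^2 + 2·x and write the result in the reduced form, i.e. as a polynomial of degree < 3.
First multiply in Q[x] without reducing: a · b = -8·x^4 + 16·x^3 - 10·x^2 + 2·x. Now divide by f(x) = x^3 - 3·x^2 + 5·x - 2, eliminating the leading term at each step:
  leading term -8·x^4: subtract (-8·x)·f(x) = -8·x^4 + 24·x^3 - 40·x^2 + 16·x, leaving -8·x^3 + 30·x^2 - 14·x
  leading term -8·x^3: subtract (-8)·f(x) = -8·x^3 + 24·x^2 - 40·x + 16, leaving 6·x^2 + 26·x - 16
The degree is now < 3, so this is the remainder. Hence a · b ≡ 6·x^2 + 26·x - 16 in Q[x]/(f).

Final answer: a · b ≡ 6·x^2 + 26·x - 16 (mod f(x))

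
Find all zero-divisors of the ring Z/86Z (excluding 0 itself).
An element a ∈ Z/86Z (with a ≠ 0) is a zero-divisor iff gcd(a, 86) > 1 (because a is a unit precisely when gcd(a, n) = 1, and in Z/nZ every nonzero, non-unit element is a zero-divisor). Scan a = 1, ..., 85 and keep those with gcd(a, 86) > 1:
  gcd(2, 86) = 2, gcd(4, 86) = 2, gcd(6, 86) = 2, gcd(8, 86) = 2, gcd(10, 86) = 2, gcd(12, 86) = 2, gcd(14, 86) = 2, gcd(16, 86) = 2, gcd(18, 86) = 2, gcd(20, 86) = 2, gcd(22, 86) = 2, gcd(24, 86) = 2, gcd(26, 86) = 2, gcd(28, 86) = 2, gcd(30, 86) = 2, gcd(32, 86) = 2, gcd(34, 86) = 2, gcd(36, 86) = 2, gcd(38, 86) = 2, gcd(40, 86) = 2, gcd(42, 86) = 2, gcd(43, 86) = 43, gcd(44, 86) = 2, gcd(46, 86) = 2, gcd(48, 86) = 2, gcd(50, 86) = 2, gcd(52, 86) = 2, gcd(54, 86) = 2, gcd(56, 86) = 2, gcd(58, 86) = 2, gcd(60, 86) = 2, gcd(62, 86) = 2, gcd(64, 86) = 2, gcd(66, 86) = 2, gcd(68, 86) = 2, gcd(70, 86) = 2, gcd(72, 86) = 2, gcd(74, 86) = 2, gcd(76, 86) = 2, gcd(78, 86) = 2, gcd(80, 86) = 2, gcd(82, 86) = 2, gcd(84, 86) = 2.
All other a ∈ {1, ..., 85} have gcd(a, 86) = 1 and are units. So the nonzero zero-divisors are exactly the 43 values of a appearing in this scan.

Final answer: nonzero zero-divisors of Z/86Z = {2, 4, 6, 8, 10, 12, 14, 16, 18, 20, 22, 24, 26, 28, 30, 32, 34, 36, 38, 40, 42, 43, 44, 46, 48, 50, 52, 54, 56, 58, 60, 62, 64, 66, 68, 70, 72, 74, 76, 78, 80, 82, 84}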